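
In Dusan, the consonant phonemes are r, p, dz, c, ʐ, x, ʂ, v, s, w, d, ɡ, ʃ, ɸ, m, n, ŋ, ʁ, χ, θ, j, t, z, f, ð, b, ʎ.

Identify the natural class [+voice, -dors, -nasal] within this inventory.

Checking each segment against [+voice], [-dorsal], [-nasal]: /r/ (alveolar trill), /dz/ (voiced alveolar affricate), /ʐ/ (voiced retroflex fricative), /v/ (voiced labiodental fricative), /d/ (voiced alveolar stop), /z/ (voiced alveolar fricative), among others, satisfy every feature; every other segment in the inventory fails at least one.

r, dz, ʐ, v, d, z, ð, b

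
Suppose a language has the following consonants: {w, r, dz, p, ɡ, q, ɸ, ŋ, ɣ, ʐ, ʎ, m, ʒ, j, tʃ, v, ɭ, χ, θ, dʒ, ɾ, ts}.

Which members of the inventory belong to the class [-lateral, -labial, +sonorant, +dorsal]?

Eliminate segments failing any feature: /w, p, ɸ, m, v/ are [+labial]; /r, ɾ/ are [-dorsal]; /dz, ɡ, q, ɣ, ʐ, ʒ, tʃ, χ, θ, dʒ, ts/ are [-sonorant]; /ʎ, ɭ/ are [+lateral]. The remaining /ŋ, j/ satisfy [-lateral], [-labial], [+sonorant], [+dorsal].

ŋ, j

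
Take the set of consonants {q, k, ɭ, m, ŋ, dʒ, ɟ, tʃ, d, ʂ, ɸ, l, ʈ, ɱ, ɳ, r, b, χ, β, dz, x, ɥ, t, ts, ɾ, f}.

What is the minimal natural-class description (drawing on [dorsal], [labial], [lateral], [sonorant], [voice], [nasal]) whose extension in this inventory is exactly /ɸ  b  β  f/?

/ɸ, b, β, f/ are all [−sonorant], [+labial], and no other segment in the inventory matches both values. Dropping any one of them over-generates: [+labial] alone would also admit /m, ɱ, ɥ/; [−sonorant] alone would also admit /q, k, dʒ, ɟ, …/. No other single listed feature picks out exactly this set either, so fewer than two features will not do.

[−sonorant, +labial]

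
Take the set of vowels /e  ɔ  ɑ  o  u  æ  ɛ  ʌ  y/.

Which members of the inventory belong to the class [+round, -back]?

The [+round] segments are /ɔ, o, u, y/.
Intersecting with [-back] leaves /y/.

y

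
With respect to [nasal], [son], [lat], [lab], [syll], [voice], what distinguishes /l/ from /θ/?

[sonorant], [voice], [lateral]

/l/ (alveolar lateral approximant) and /θ/ (voiceless dental fricative) agree on [−nasal], [−labial], [−syllabic]. They differ on [sonorant] (/l/ [+], /θ/ [−]), [voice] (/l/ [+], /θ/ [−]), [lateral] (/l/ [+], /θ/ [−]).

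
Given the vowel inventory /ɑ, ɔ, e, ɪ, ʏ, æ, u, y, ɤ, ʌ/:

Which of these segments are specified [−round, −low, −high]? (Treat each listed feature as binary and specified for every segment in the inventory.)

e, ɤ, ʌ

Checking each segment against [−round], [−low], [−high]: /e/ (mid front unrounded tense vowel), /ɤ/ (mid back unrounded tense vowel), /ʌ/ (mid back unrounded lax vowel) satisfy every feature; every other segment in the inventory fails at least one.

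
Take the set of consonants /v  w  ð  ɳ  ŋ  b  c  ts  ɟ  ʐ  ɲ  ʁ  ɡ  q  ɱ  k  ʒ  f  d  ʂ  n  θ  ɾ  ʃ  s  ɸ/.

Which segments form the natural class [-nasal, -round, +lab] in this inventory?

Checking each segment against [-nasal], [-round], [+labial]: /v/ (voiced labiodental fricative), /b/ (voiced bilabial stop), /f/ (voiceless labiodental fricative), /ɸ/ (voiceless bilabial fricative) satisfy every feature; every other segment in the inventory fails at least one.

v, b, f, ɸ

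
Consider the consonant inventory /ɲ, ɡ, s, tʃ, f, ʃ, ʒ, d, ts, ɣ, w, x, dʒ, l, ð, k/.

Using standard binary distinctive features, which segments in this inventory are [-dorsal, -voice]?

s, tʃ, f, ʃ, ts

First, the [-dorsal] segments are /s, tʃ, f, ʃ, ʒ, d, ts, dʒ, l, ð/.
Then [-voice] leaves /s, tʃ, f, ʃ, ts/.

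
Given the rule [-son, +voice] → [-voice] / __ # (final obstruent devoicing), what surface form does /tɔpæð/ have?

[tɔpæθ]

/ð/ satisfies [-son, +voice] and sits in __ #. The [-voice] counterpart of the voiced dental fricative is /θ/. Other segments in /tɔpæð/ either fail the structural description or are not in the environment, so the surface form is [tɔpæθ].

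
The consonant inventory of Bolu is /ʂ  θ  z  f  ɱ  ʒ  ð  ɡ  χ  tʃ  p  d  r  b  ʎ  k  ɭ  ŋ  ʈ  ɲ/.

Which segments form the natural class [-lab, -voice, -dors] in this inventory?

Among the inventory, the [-labial] segments are /ʂ, θ, z, ʒ, ð, ɡ, χ, tʃ, d, r, ʎ, k, ɭ, ŋ, ʈ, ɲ/.
Within that set, [-voice] gives /ʂ, θ, χ, tʃ, k, ʈ/.
Among these, [-dorsal] leaves /ʂ, θ, tʃ, ʈ/.

ʂ, θ, tʃ, ʈ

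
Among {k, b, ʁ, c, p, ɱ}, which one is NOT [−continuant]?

/p, b, k, ɱ, c/ are all [−continuant]; /ʁ/ (voiced uvular fricative) is [+continuant].

ʁ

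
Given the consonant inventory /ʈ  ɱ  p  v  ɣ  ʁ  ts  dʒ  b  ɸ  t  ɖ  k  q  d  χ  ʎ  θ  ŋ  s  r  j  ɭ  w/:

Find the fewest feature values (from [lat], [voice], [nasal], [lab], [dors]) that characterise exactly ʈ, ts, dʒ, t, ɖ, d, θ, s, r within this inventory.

/ʈ, ts, dʒ, t, ɖ, d, θ, s, r/ are all [−lateral], [−labial], [−dorsal], and no other segment in the inventory matches all three values. Dropping any one of them over-generates: [−labial, −dorsal] alone would also admit /ɭ/; [−lateral, −dorsal] alone would also admit /ɱ, p, v, b, …/; [−lateral, −labial] alone would also admit /ɣ, ʁ, k, q, …/. No other combination of two listed features picks out exactly this set either, so fewer than three features will not do.

[−lat, −lab, −dors]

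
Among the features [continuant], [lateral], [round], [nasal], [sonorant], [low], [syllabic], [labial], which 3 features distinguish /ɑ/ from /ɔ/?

/ɑ/ (low back unrounded vowel) and /ɔ/ (mid back rounded lax vowel) agree on [+continuant], [-lateral], [-nasal], [+sonorant], [+syllabic]. They differ on [labial] (/ɑ/ [-], /ɔ/ [+]), [round] (/ɑ/ [-], /ɔ/ [+]), [low] (/ɑ/ [+], /ɔ/ [-]).

[labial], [round], [low]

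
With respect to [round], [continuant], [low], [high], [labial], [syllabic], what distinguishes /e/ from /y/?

[labial], [round], [high]

/e/ is the mid front unrounded tense vowel and /y/ is the high front rounded tense vowel. Both are [+continuant], [−low], [+syllabic]. /e/ is [−labial] while /y/ is [+labial]; /e/ is [−round] while /y/ is [+round]; /e/ is [−high] while /y/ is [+high], so the distinguishing features are [labial], [round], [high].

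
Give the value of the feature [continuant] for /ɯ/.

/ɯ/ is the high back unrounded vowel, hence [+continuant].

[+continuant]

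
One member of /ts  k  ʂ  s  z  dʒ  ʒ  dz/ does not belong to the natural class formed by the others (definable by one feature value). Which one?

[strident] (equivalently [coronal], [dorsal]) groups all but one: /s, dʒ, ts, ʒ, z, dz, ʂ/ share [+strident] while /k/ (voiceless velar stop) alone is [-strident]. Removing any other segment would not leave a single-feature class that excludes it.

k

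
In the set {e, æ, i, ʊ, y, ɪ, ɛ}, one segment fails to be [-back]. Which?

ʊ

/ɛ, i, æ, y, ɪ, e/ are all [-back]; /ʊ/ (high back rounded lax vowel) is [+back].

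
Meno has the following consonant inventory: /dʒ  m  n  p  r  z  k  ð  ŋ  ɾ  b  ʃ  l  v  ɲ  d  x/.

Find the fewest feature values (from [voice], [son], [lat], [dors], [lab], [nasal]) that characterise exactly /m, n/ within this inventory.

The class [+nasal], [-dorsal] has exactly /m, n/ as its extension in this inventory. No smaller conjunction from the listed features achieves this: [-dorsal] alone would also admit /dʒ, p, r, z, …/; [+nasal] alone would also admit /ŋ, ɲ/; and checking the remaining single features turns up none with this extension.

[+nasal, -dors]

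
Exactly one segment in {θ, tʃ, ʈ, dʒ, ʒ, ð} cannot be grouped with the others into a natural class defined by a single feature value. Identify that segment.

[distributed] groups all but one: /ʒ, dʒ, tʃ, θ, ð/ share [+distributed] while /ʈ/ (voiceless retroflex stop) alone is [−distributed]. Removing any other segment would not leave a single-feature class that excludes it.

ʈ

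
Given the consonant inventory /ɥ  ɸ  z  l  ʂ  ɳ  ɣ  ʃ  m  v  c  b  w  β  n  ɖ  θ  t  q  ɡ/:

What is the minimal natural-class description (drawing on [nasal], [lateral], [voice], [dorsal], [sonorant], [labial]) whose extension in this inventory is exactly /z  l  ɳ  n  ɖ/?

Every target segment is [+voice], [-labial], [-dorsal]; each remaining inventory member fails at least one of these. Each conjunct is needed — [-labial, -dorsal] alone would also admit /ʂ, ʃ, θ, t/; [+voice, -dorsal] alone would also admit /m, v, b, β/; [+voice, -labial] alone would also admit /ɣ, ɡ/ — and no other combination of two listed features has exactly this extension, so three is the minimum.

[+voice, -labial, -dorsal]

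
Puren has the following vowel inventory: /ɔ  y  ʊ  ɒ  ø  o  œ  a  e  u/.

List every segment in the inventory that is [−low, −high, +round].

ɔ, ø, o, œ

Checking each segment against [−low], [−high], [+round]: /ɔ/ (mid back rounded lax vowel), /ø/ (mid front rounded tense vowel), /o/ (mid back rounded tense vowel), /œ/ (mid front rounded lax vowel) satisfy every feature; every other segment in the inventory fails at least one.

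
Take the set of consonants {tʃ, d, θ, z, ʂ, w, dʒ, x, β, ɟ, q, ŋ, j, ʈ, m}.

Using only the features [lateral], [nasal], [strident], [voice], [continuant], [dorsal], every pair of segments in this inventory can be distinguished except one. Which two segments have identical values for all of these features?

On the given features, /j/ and /w/ have an identical profile: [−lateral], [−nasal], [−strident], [+voice], [+continuant], [+dorsal]. No other two segments in the inventory coincide on all 6 features. (They do differ in [labial], [round] and [back], which are not among the given features.)

j, w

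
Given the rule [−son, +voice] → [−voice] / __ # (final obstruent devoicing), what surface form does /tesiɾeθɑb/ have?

[tesiɾeθɑp]

/b/ satisfies [−son, +voice] and sits in __ #. The [−voice] counterpart of the voiced bilabial stop is /p/. Other segments in /tesiɾeθɑb/ either fail the structural description or are not in the environment, so the surface form is [tesiɾeθɑp].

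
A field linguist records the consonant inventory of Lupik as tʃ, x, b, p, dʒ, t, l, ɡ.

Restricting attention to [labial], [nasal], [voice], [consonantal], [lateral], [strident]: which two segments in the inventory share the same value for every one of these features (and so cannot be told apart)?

On the given features, /x/ and /t/ have an identical profile: [-labial], [-nasal], [-voice], [+consonantal], [-lateral], [-strident]. No other two segments in the inventory coincide on all 6 features. (They do differ in [continuant], [coronal] and [dorsal], which are not among the given features.)

x, t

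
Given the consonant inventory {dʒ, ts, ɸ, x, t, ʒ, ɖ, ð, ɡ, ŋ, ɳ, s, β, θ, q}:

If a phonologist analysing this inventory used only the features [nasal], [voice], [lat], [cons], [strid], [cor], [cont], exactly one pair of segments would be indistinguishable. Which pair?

Both /x/ and /ɸ/ are [-nasal], [-voice], [-lateral], [+consonantal], [-strident], [-coronal], [+continuant]. Since the list omits [labial] and [dorsal] — which do distinguish the voiceless velar fricative from the voiceless bilabial fricative — this pair collapses; all other pairs remain distinct.

x, ɸ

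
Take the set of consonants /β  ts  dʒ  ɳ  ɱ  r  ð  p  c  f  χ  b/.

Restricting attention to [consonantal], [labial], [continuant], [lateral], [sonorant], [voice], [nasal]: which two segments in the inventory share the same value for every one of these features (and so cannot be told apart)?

Both /c/ and /ts/ are [+consonantal], [−labial], [−continuant], [−lateral], [−sonorant], [−voice], [−nasal]. Since the list omits [strident], [delayed release] and [dorsal] — which do distinguish the voiceless palatal stop from the voiceless alveolar affricate — this pair collapses; all other pairs remain distinct.

c, ts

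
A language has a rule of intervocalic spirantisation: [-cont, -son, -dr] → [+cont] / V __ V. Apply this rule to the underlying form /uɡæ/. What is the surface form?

[uɣæ]

Only /ɡ/ occurs between two vowels (/u/ __ /æ/) and matches the structural description. It is a voiced velar stop, so [-cont, -son, -dr] holds; changing it to [+continuant] with all other features held fixed yields /ɣ/ (voiced velar fricative). No other segment meets both the structural description and the environment, so the output is [uɣæ].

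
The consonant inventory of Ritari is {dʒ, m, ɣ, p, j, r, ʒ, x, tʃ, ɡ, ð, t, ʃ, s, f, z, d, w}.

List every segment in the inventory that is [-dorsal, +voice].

dʒ, m, r, ʒ, ð, z, d

The [-dorsal] segments are /dʒ, m, p, r, ʒ, tʃ, ð, t, ʃ, s, f, z, d/.
Of those, [+voice] leaves /dʒ, m, r, ʒ, ð, z, d/.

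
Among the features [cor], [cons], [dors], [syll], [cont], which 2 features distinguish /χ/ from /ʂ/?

[coronal], [dorsal]

The two segments share [+consonantal], [−syllabic], [+continuant]. The only features from the list on which they differ: /χ/ is [−coronal] while /ʂ/ is [+coronal]; /χ/ is [+dorsal] while /ʂ/ is [−dorsal].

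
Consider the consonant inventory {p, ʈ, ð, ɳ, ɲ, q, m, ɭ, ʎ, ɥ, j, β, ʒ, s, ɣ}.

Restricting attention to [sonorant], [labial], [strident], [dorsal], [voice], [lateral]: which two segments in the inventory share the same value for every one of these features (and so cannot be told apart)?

j, ɲ

/j/ (palatal glide) and /ɲ/ (palatal nasal) are both [+sonorant], [−labial], [−strident], [+dorsal], [+voice], [−lateral], so none of the listed features separates them. (They do differ in [nasal] and [continuant], which are not among the given features.) Every other pair in the inventory differs on at least one listed feature.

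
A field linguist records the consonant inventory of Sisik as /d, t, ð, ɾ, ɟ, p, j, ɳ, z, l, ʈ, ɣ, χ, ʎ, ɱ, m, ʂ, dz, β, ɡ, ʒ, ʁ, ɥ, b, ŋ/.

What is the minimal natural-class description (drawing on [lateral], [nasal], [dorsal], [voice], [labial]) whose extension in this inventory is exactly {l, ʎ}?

[+lateral]

Every target segment is [+lateral] and no other inventory member is, so one feature is enough.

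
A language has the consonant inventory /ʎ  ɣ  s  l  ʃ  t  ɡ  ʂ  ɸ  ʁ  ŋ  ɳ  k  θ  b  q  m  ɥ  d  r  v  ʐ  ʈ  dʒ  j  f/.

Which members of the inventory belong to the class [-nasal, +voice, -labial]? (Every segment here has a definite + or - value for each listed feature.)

ʎ, ɣ, l, ɡ, ʁ, d, r, ʐ, dʒ, j

First, the [-nasal] segments are /ʎ, ɣ, s, l, ʃ, t, ɡ, ʂ, ɸ, ʁ, k, θ, b, q, ɥ, d, r, v, ʐ, ʈ, dʒ, j, f/.
Intersecting with [+voice] gives /ʎ, ɣ, l, ɡ, ʁ, b, ɥ, d, r, v, ʐ, dʒ, j/.
Within that set, [-labial] leaves /ʎ, ɣ, l, ɡ, ʁ, d, r, ʐ, dʒ, j/.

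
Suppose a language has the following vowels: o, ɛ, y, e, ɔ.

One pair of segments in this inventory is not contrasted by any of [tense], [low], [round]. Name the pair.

/y/ (high front rounded tense vowel) and /o/ (mid back rounded tense vowel) are both [+tense], [−low], [+round], so none of the listed features separates them. (They do differ in [high] and [back], which are not among the given features.) Every other pair in the inventory differs on at least one listed feature.

y, o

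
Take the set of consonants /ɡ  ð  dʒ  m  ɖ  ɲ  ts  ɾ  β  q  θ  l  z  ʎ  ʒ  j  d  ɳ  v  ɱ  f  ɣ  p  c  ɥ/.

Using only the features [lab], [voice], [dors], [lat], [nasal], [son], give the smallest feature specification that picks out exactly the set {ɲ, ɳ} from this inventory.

Every target segment is [+nasal], [-labial]; each remaining inventory member fails at least one of these. Each conjunct is needed — [-labial] alone would also admit /ɡ, ð, dʒ, ɖ, …/; [+nasal] alone would also admit /m, ɱ/ — and no other single listed feature has exactly this extension, so two is the minimum.

[+nasal, -lab]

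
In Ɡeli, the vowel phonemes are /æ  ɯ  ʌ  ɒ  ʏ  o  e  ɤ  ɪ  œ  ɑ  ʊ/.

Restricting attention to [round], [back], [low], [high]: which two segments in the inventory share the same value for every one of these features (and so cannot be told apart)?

ʌ, ɤ

/ʌ/ (mid back unrounded lax vowel) and /ɤ/ (mid back unrounded tense vowel) are both [−round], [+back], [−low], [−high], so none of the listed features separates them. (They do differ in [tense], which is not among the given features.) Every other pair in the inventory differs on at least one listed feature.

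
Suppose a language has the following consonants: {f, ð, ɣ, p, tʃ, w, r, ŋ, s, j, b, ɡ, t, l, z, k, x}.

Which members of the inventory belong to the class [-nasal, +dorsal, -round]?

The [-nasal] segments are /f, ð, ɣ, p, tʃ, w, r, s, j, b, ɡ, t, l, z, k, x/.
Of those, [+dorsal] gives /ɣ, w, j, ɡ, k, x/.
Within that set, [-round] leaves /ɣ, j, ɡ, k, x/.

ɣ, j, ɡ, k, x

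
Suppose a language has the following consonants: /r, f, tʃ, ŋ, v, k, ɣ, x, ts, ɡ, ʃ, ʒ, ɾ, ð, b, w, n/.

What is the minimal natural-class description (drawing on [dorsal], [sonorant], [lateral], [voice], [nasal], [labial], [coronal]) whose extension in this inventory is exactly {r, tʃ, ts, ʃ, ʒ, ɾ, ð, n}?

Every target segment is [+coronal] and no other inventory member is, so one feature is enough.

[+coronal]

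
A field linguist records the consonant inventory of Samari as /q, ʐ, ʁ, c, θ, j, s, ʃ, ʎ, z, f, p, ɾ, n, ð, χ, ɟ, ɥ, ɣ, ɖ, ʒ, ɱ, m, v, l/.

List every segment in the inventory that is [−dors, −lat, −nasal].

First, the [−dorsal] segments are /ʐ, θ, s, ʃ, z, f, p, ɾ, n, ð, ɖ, ʒ, ɱ, m, v, l/.
Then [−lateral] gives /ʐ, θ, s, ʃ, z, f, p, ɾ, n, ð, ɖ, ʒ, ɱ, m, v/.
Within that set, [−nasal] leaves /ʐ, θ, s, ʃ, z, f, p, ɾ, ð, ɖ, ʒ, v/.

ʐ, θ, s, ʃ, z, f, p, ɾ, ð, ɖ, ʒ, v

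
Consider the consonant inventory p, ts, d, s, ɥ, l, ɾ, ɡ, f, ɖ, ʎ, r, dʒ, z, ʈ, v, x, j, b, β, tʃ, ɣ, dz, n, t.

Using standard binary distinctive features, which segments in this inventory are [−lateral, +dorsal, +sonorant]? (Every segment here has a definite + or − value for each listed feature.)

ɥ, j

The [−lateral] segments are /p, ts, d, s, ɥ, ɾ, ɡ, f, ɖ, r, dʒ, z, ʈ, v, x, j, b, β, tʃ, ɣ, dz, n, t/.
Then [+dorsal] gives /ɥ, ɡ, x, j, ɣ/.
Of those, [+sonorant] leaves /ɥ, j/.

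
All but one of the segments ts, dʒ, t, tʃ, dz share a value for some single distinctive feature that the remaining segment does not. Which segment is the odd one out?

t

/ts, tʃ, dz, dʒ/ are all [+delayed release], but /t/ (voiceless alveolar stop) is [-delayed release]. No other single segment can be removed to leave a set sharing one feature value that the removed segment lacks, so /t/ is the odd one out.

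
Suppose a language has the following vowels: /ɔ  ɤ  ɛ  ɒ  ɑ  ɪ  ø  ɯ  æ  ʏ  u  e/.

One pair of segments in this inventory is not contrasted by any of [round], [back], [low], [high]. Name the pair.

/e/ (mid front unrounded tense vowel) and /ɛ/ (mid front unrounded lax vowel) are both [-round], [-back], [-low], [-high], so none of the listed features separates them. (They do differ in [tense], which is not among the given features.) Every other pair in the inventory differs on at least one listed feature.

e, ɛ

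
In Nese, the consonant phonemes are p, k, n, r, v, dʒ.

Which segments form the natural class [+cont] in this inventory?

The feature [continuant] marks segments produced without complete oral closure. In this inventory /r, v/ have that property, so they are [+continuant]; /p, k, n, dʒ/ are [-continuant].

r, v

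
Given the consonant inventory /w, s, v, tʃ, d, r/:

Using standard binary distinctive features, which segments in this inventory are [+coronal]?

s, tʃ, d, r

The feature [coronal] marks segments articulated with the tongue front (tip or blade). In this inventory /s, tʃ, d, r/ have that property, so they are [+coronal]; /w, v/ are [−coronal].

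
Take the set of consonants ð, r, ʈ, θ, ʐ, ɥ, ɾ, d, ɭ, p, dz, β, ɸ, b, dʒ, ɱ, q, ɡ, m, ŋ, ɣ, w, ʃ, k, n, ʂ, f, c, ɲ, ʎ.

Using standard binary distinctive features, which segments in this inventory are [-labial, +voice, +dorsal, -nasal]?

ɡ, ɣ, ʎ

Eliminate segments failing any feature: /ð, r, ʐ, ɾ, d, ɭ, dz, dʒ, n/ are [-dorsal]; /ʈ, θ, q, ʃ, k, ʂ, c/ are [-voice]; /ɥ, p, β, ɸ, b, ɱ, m, w, f/ are [+labial]; /ŋ, ɲ/ are [+nasal]. The remaining /ɡ, ɣ, ʎ/ satisfy [-labial], [+voice], [+dorsal], [-nasal].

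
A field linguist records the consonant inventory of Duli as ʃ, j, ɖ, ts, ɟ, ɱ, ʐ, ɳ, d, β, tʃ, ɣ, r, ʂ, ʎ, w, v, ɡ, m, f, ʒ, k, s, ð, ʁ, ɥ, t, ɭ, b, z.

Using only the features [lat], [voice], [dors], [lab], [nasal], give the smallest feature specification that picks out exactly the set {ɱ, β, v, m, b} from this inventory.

[+voice, +lab, -dors]

/ɱ, β, v, m, b/ are all [+voice], [+labial], [-dorsal], and no other segment in the inventory matches all three values. Dropping any one of them over-generates: [+labial, -dorsal] alone would also admit /f/; [+voice, -dorsal] alone would also admit /ɖ, ʐ, ɳ, d, …/; [+voice, +labial] alone would also admit /w, ɥ/. No other combination of two listed features picks out exactly this set either, so fewer than three features will not do.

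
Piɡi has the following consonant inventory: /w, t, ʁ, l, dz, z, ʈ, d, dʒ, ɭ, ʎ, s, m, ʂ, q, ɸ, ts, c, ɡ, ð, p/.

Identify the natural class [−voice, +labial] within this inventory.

ɸ, p

The [−voice] segments are /t, ʈ, s, ʂ, q, ɸ, ts, c, p/.
Among these, [+labial] leaves /ɸ, p/.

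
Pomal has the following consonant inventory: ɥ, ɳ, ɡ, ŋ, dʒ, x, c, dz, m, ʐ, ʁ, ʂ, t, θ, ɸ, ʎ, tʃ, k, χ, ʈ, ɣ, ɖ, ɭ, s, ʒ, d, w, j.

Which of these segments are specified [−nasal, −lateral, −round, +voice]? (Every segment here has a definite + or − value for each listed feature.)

ɡ, dʒ, dz, ʐ, ʁ, ɣ, ɖ, ʒ, d, j

Checking each segment against [−nasal], [−lateral], [−round], [+voice]: /ɡ/ (voiced velar stop), /dʒ/ (voiced postalveolar affricate), /dz/ (voiced alveolar affricate), /ʐ/ (voiced retroflex fricative), /ʁ/ (voiced uvular fricative), /ɣ/ (voiced velar fricative), among others, satisfy every feature; every other segment in the inventory fails at least one.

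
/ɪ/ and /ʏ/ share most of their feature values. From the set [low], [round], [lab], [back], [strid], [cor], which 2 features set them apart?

/ɪ/ (high front unrounded lax vowel) and /ʏ/ (high front rounded lax vowel) agree on [−low], [−back], [−strident], [−coronal]. They differ on [labial] (/ɪ/ [−], /ʏ/ [+]), [round] (/ɪ/ [−], /ʏ/ [+]).

[labial], [round]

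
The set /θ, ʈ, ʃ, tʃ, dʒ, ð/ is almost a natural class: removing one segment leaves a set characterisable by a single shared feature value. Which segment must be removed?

[distributed] groups all but one: /tʃ, ð, dʒ, θ, ʃ/ share [+distributed] while /ʈ/ (voiceless retroflex stop) alone is [−distributed]. Removing any other segment would not leave a single-feature class that excludes it.

ʈ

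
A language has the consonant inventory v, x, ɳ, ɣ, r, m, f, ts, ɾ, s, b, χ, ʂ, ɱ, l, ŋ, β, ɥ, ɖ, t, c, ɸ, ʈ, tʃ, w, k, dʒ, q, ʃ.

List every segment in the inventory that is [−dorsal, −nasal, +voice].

First, the [−dorsal] segments are /v, ɳ, r, m, f, ts, ɾ, s, b, ʂ, ɱ, l, β, ɖ, t, ɸ, ʈ, tʃ, dʒ, ʃ/.
Of those, [−nasal] gives /v, r, f, ts, ɾ, s, b, ʂ, l, β, ɖ, t, ɸ, ʈ, tʃ, dʒ, ʃ/.
Within that set, [+voice] leaves /v, r, ɾ, b, l, β, ɖ, dʒ/.

v, r, ɾ, b, l, β, ɖ, dʒ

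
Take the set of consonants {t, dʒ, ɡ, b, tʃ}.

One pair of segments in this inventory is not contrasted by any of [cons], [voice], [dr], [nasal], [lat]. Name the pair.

Both /b/ and /ɡ/ are [+consonantal], [+voice], [−delayed release], [−nasal], [−lateral]. Since the list omits [labial] and [dorsal] — which do distinguish the voiced bilabial stop from the voiced velar stop — this pair collapses; all other pairs remain distinct.

b, ɡ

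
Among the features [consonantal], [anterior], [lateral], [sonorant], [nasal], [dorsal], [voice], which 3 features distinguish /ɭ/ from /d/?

[sonorant], [lateral], [anterior]

The two segments share [+consonantal], [-nasal], [-dorsal], [+voice]. The only features from the list on which they differ: /ɭ/ is [+sonorant] while /d/ is [-sonorant]; /ɭ/ is [+lateral] while /d/ is [-lateral]; /ɭ/ is [-anterior] while /d/ is [+anterior].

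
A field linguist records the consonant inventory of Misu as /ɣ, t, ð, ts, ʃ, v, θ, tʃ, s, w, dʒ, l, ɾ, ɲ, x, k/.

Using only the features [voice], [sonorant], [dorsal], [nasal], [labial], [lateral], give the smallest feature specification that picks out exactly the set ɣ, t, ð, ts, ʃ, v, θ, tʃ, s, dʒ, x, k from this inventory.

/ɣ, t, ð, ts, ʃ, v, θ, tʃ, s, dʒ, x, k/ are exactly the [−sonorant] segments in the inventory, so a single feature suffices.

[−sonorant]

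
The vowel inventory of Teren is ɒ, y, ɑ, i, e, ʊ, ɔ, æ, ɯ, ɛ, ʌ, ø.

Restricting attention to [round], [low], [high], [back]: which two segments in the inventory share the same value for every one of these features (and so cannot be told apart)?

e, ɛ

Both /e/ and /ɛ/ are [−round], [−low], [−high], [−back]. Since the list omits [tense] — which does distinguish the mid front unrounded tense vowel from the mid front unrounded lax vowel — this pair collapses; all other pairs remain distinct.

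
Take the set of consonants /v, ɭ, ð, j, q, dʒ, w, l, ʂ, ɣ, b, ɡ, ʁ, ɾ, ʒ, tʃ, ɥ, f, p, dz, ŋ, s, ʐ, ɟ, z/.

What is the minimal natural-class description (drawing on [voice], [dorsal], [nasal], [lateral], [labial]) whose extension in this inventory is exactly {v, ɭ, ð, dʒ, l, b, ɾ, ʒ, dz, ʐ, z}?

/v, ɭ, ð, dʒ, l, b, ɾ, ʒ, dz, ʐ, z/ are all [+voice], [−dorsal], and no other segment in the inventory matches both values. Dropping any one of them over-generates: [−dorsal] alone would also admit /ʂ, tʃ, f, p, …/; [+voice] alone would also admit /j, w, ɣ, ɡ, …/. No other single listed feature picks out exactly this set either, so fewer than two features will not do.

[+voice, −dorsal]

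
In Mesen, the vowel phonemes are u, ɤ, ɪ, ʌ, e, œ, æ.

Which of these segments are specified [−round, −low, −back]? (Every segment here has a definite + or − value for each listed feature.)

Checking each segment against [−round], [−low], [−back]: /ɪ/ (high front unrounded lax vowel), /e/ (mid front unrounded tense vowel) satisfy every feature; every other segment in the inventory fails at least one.

ɪ, e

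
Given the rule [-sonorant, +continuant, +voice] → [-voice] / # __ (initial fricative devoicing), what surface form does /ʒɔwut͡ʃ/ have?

[ʃɔwut͡ʃ]

Only the initial segment /ʒ/ is both word-initial and matches the structural description. It is a voiced postalveolar fricative, so [-sonorant, +continuant, +voice] holds; changing it to [-voice] with all other features held fixed yields /ʃ/ (voiceless postalveolar fricative). No other segment meets both the structural description and the environment, so the output is [ʃɔwut͡ʃ].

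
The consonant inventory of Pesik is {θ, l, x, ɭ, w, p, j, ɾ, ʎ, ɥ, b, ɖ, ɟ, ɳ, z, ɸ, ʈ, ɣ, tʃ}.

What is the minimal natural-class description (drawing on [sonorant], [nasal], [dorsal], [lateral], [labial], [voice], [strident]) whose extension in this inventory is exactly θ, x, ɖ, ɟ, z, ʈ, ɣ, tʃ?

[−sonorant, −labial]

/θ, x, ɖ, ɟ, z, ʈ, ɣ, tʃ/ are all [−sonorant], [−labial], and no other segment in the inventory matches both values. Dropping any one of them over-generates: [−labial] alone would also admit /l, ɭ, j, ɾ, …/; [−sonorant] alone would also admit /p, b, ɸ/. No other single listed feature picks out exactly this set either, so fewer than two features will not do.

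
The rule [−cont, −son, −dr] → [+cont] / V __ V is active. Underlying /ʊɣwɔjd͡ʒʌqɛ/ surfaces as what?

[ʊɣwɔjd͡ʒʌχɛ]

/q/ satisfies [−cont, −son, −dr] and sits in V __ V. The [+continuant] counterpart of the voiceless uvular stop is /χ/. Other segments in /ʊɣwɔjd͡ʒʌqɛ/ either fail the structural description or are not in the environment, so the surface form is [ʊɣwɔjd͡ʒʌχɛ].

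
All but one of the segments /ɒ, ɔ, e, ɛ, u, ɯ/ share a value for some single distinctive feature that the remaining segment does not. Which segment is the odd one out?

ɒ

/e, ɯ, u, ɔ, ɛ/ are all [-low], but /ɒ/ (low back rounded vowel) is [+low]. No other single segment can be removed to leave a set sharing one feature value that the removed segment lacks, so /ɒ/ is the odd one out.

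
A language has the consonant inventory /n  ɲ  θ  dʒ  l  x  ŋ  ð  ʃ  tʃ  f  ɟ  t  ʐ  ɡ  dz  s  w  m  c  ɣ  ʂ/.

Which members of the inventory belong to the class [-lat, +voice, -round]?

n, ɲ, dʒ, ŋ, ð, ɟ, ʐ, ɡ, dz, m, ɣ

The [-lateral] segments are /n, ɲ, θ, dʒ, x, ŋ, ð, ʃ, tʃ, f, ɟ, t, ʐ, ɡ, dz, s, w, m, c, ɣ, ʂ/.
Then [+voice] gives /n, ɲ, dʒ, ŋ, ð, ɟ, ʐ, ɡ, dz, w, m, ɣ/.
Among these, [-round] leaves /n, ɲ, dʒ, ŋ, ð, ɟ, ʐ, ɡ, dz, m, ɣ/.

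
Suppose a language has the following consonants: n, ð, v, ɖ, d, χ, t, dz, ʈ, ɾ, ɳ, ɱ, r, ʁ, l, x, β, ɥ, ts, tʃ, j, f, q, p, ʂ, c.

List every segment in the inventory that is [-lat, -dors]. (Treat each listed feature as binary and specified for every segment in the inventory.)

n, ð, v, ɖ, d, t, dz, ʈ, ɾ, ɳ, ɱ, r, β, ts, tʃ, f, p, ʂ

Checking each segment against [-lateral], [-dorsal]: /n/ (alveolar nasal), /ð/ (voiced dental fricative), /v/ (voiced labiodental fricative), /ɖ/ (voiced retroflex stop), /d/ (voiced alveolar stop), /t/ (voiceless alveolar stop), among others, satisfy every feature; every other segment in the inventory fails at least one.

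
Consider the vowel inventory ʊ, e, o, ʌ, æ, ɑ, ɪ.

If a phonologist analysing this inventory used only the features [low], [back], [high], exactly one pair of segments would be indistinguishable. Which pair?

/o/ (mid back rounded tense vowel) and /ʌ/ (mid back unrounded lax vowel) are both [−low], [+back], [−high], so none of the listed features separates them. (They do differ in [labial], [round] and [tense], which are not among the given features.) Every other pair in the inventory differs on at least one listed feature.

o, ʌ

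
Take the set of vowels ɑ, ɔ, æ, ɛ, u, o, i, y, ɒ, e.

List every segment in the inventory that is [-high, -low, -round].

ɛ, e

Eliminate segments failing any feature: /ɑ, æ, ɒ/ are [+low]; /ɔ, o/ are [+round]; /u, i, y/ are [+high]. The remaining /ɛ, e/ satisfy [-high], [-low], [-round].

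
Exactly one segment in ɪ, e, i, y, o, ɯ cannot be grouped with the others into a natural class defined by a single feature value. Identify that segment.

[tense] groups all but one: /i, e, o, ɯ, y/ share [+tense] while /ɪ/ (high front unrounded lax vowel) alone is [−tense]. Removing any other segment would not leave a single-feature class that excludes it.

ɪ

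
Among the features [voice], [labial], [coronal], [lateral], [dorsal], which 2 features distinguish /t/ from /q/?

[coronal], [dorsal]

/t/ (voiceless alveolar stop) and /q/ (voiceless uvular stop) agree on [−voice], [−labial], [−lateral]. They differ on [coronal] (/t/ [+], /q/ [−]), [dorsal] (/t/ [−], /q/ [+]).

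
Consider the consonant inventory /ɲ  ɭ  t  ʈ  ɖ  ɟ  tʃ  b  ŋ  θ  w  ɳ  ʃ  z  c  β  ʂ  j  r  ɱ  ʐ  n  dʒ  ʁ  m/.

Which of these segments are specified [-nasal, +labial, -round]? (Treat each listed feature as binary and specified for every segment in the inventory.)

First, the [-nasal] segments are /ɭ, t, ʈ, ɖ, ɟ, tʃ, b, θ, w, ʃ, z, c, β, ʂ, j, r, ʐ, dʒ, ʁ/.
Within that set, [+labial] gives /b, w, β/.
Intersecting with [-round] leaves /b, β/.

b, β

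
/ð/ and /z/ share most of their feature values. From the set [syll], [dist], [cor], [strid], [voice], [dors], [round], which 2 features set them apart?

/ð/ is the voiced dental fricative and /z/ is the voiced alveolar fricative. Both are [−syllabic], [+coronal], [+voice], [−dorsal], [−round]. /ð/ is [−strident] while /z/ is [+strident]; /ð/ is [+distributed] while /z/ is [−distributed], so the distinguishing features are [strident], [distributed].

[strident], [distributed]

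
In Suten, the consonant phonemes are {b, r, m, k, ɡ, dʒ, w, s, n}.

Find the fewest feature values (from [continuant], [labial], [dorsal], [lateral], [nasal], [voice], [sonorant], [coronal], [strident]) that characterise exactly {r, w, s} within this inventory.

The target set is precisely the extension of [+continuant] in this inventory.

[+continuant]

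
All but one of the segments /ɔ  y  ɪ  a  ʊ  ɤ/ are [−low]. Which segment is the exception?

a

/ɤ, y, ɪ, ʊ, ɔ/ are all [−low]; /a/ (low unrounded vowel) is [+low].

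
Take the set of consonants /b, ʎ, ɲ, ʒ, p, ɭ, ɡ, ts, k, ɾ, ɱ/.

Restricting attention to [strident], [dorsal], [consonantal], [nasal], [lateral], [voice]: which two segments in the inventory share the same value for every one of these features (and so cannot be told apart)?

ɾ, b

/ɾ/ (alveolar tap) and /b/ (voiced bilabial stop) are both [−strident], [−dorsal], [+consonantal], [−nasal], [−lateral], [+voice], so none of the listed features separates them. (They do differ in [sonorant], [labial] and [coronal], which are not among the given features.) Every other pair in the inventory differs on at least one listed feature.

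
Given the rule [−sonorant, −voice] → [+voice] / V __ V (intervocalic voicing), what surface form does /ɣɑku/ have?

[ɣɑɡu]

The only segment in the rule's environment that also matches [−sonorant, −voice] is /k/. Applying [+voice] turns the voiceless velar stop into /ɡ/ (voiced velar stop), giving [ɣɑɡu].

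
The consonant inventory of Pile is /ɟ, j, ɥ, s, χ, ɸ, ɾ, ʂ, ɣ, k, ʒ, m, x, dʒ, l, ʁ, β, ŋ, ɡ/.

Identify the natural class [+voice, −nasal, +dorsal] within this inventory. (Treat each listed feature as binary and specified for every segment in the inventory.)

ɟ, j, ɥ, ɣ, ʁ, ɡ

Checking each segment against [+voice], [−nasal], [+dorsal]: /ɟ/ (voiced palatal stop), /j/ (palatal glide), /ɥ/ (labial-palatal glide), /ɣ/ (voiced velar fricative), /ʁ/ (voiced uvular fricative), /ɡ/ (voiced velar stop) satisfy every feature; every other segment in the inventory fails at least one.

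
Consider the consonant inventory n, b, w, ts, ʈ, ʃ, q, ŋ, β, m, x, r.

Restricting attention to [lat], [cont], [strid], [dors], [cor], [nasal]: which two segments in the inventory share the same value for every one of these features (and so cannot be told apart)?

/x/ (voiceless velar fricative) and /w/ (labial-velar glide) are both [-lateral], [+continuant], [-strident], [+dorsal], [-coronal], [-nasal], so none of the listed features separates them. (They do differ in [sonorant], [voice], [labial] and [round], which are not among the given features.) Every other pair in the inventory differs on at least one listed feature.

x, w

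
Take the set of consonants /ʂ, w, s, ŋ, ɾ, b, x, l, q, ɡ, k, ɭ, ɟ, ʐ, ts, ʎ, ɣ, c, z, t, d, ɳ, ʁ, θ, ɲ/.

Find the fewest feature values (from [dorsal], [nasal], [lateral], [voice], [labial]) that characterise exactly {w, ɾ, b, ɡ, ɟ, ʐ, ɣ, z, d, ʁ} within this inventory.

The class [+voice], [−nasal], [−lateral] has exactly /w, ɾ, b, ɡ, ɟ, ʐ, ɣ, z, d, ʁ/ as its extension in this inventory. No smaller conjunction from the listed features achieves this: [−nasal, −lateral] alone would also admit /ʂ, s, x, q, …/; [+voice, −lateral] alone would also admit /ŋ, ɳ, ɲ/; [+voice, −nasal] alone would also admit /l, ɭ, ʎ/; and checking the remaining two-feature bundles turns up none with this extension.

[+voice, −nasal, −lateral]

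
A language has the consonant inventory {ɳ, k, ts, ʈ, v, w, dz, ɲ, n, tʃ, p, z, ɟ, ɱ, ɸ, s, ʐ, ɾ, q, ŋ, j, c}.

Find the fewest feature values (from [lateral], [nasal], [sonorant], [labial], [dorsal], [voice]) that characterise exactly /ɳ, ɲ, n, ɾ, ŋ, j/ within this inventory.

Every target segment is [+sonorant], [−labial]; each remaining inventory member fails at least one of these. Each conjunct is needed — [−labial] alone would also admit /k, ts, ʈ, dz, …/; [+sonorant] alone would also admit /w, ɱ/ — and no other single listed feature has exactly this extension, so two is the minimum.

[+sonorant, −labial]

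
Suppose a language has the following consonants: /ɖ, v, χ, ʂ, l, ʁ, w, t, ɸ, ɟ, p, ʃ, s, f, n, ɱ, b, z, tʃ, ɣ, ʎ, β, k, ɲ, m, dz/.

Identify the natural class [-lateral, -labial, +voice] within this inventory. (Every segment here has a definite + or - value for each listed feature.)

ɖ, ʁ, ɟ, n, z, ɣ, ɲ, dz

Eliminate segments failing any feature: /v, w, ɸ, p, f, ɱ, b, β, m/ are [+labial]; /χ, ʂ, t, ʃ, s, tʃ, k/ are [-voice]; /l, ʎ/ are [+lateral]. The remaining /ɖ, ʁ, ɟ, n, z, ɣ, ɲ, dz/ satisfy [-lateral], [-labial], [+voice].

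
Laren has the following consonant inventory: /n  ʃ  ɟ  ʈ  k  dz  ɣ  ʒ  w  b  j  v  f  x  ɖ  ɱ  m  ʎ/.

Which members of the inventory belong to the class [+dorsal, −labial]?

ɟ, k, ɣ, j, x, ʎ

Checking each segment against [+dorsal], [−labial]: /ɟ/ (voiced palatal stop), /k/ (voiceless velar stop), /ɣ/ (voiced velar fricative), /j/ (palatal glide), /x/ (voiceless velar fricative), /ʎ/ (palatal lateral approximant) satisfy every feature; every other segment in the inventory fails at least one.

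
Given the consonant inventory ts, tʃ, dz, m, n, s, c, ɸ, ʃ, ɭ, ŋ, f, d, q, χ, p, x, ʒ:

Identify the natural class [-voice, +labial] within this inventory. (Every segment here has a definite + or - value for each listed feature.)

ɸ, f, p

First, the [-voice] segments are /ts, tʃ, s, c, ɸ, ʃ, f, q, χ, p, x/.
Of those, [+labial] leaves /ɸ, f, p/.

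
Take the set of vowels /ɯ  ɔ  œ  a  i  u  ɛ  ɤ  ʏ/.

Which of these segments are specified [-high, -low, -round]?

ɛ, ɤ

First, the [-high] segments are /ɔ, œ, a, ɛ, ɤ/.
Of those, [-low] gives /ɔ, œ, ɛ, ɤ/.
Among these, [-round] leaves /ɛ, ɤ/.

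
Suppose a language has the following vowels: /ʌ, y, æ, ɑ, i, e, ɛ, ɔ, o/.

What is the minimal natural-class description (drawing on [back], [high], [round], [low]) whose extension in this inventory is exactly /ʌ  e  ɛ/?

[-high, -low, -round]

The class [-high], [-low], [-round] has exactly /ʌ, e, ɛ/ as its extension in this inventory. No smaller conjunction from the listed features achieves this: [-low, -round] alone would also admit /i/; [-high, -round] alone would also admit /æ, ɑ/; [-high, -low] alone would also admit /ɔ, o/; and checking the remaining two-feature bundles turns up none with this extension.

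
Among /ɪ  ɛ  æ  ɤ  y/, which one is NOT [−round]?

/y/ is the high front rounded tense vowel, which is [+round]; the rest — /æ, ɪ, ɛ, ɤ/ — are [−round].

y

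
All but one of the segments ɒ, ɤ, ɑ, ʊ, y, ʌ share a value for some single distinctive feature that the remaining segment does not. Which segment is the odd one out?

[back] groups all but one: /ʊ, ʌ, ɑ, ɤ, ɒ/ share [+back] while /y/ (high front rounded tense vowel) alone is [-back]. Removing any other segment would not leave a single-feature class that excludes it.

y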